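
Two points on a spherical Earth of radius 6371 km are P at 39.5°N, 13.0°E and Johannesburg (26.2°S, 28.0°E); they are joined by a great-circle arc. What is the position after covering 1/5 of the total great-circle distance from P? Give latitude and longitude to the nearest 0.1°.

Write both endpoints as unit vectors p₁, p₂ with components (cos φ cos λ, cos φ sin λ, sin φ).
The central angle between the endpoints is δ = arccos(p₁·p₂) ≈ 1.172 rad (67.2°).
Interpolate at f = 1/5 with slerp weights a = sin((1−f)δ)/sin δ ≈ 0.875, b = sin(fδ)/sin δ ≈ 0.252.
p = a·p₁ + b·p₂ ≈ (0.857, 0.258, 0.445); φ = arcsin(p_z) ≈ 26.43°, λ = atan2(p_y, p_x) ≈ 16.75°.

≈ 26.4°N, 16.7°E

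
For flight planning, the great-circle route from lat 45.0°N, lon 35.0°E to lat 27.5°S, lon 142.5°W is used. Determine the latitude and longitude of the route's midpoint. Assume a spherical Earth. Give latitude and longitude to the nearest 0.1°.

≈ lat 53.3°N, lon 132.8°W

From cos δ = sin φ₁ sin φ₂ + cos φ₁ cos φ₂ cos Δλ, the central angle is δ ≈ 2.834 rad (162.4°).
Interpolate at f = 1/2 with slerp weights a = sin((1−f)δ)/sin δ ≈ 3.266, b = sin(fδ)/sin δ ≈ 3.266.
p = a·p₁ + b·p₂ ≈ (-0.407, -0.439, 0.801); φ = arcsin(p_z) ≈ 53.25°, λ = atan2(p_y, p_x) ≈ -132.81°.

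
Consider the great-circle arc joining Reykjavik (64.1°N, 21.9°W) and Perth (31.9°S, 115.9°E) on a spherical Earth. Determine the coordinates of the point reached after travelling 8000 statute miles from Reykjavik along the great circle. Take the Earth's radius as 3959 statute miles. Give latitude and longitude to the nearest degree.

≈ (11°S, 106°E)

The haversine formula gives a central angle δ ≈ 2.419 rad (138.6°) between the endpoints. The total great-circle distance is δ·R ≈ 2.419 × 3959 ≈ 9577 mi, so the target fraction is f = 8000/9577 ≈ 0.835.
Interpolate at f ≈ 0.835 with slerp weights a = sin((1−f)δ)/sin δ ≈ 0.586, b = sin(fδ)/sin δ ≈ 1.362.
p = a·p₁ + b·p₂ ≈ (-0.267, 0.944, -0.192); φ = arcsin(p_z) ≈ -11.07°, λ = atan2(p_y, p_x) ≈ 105.80°.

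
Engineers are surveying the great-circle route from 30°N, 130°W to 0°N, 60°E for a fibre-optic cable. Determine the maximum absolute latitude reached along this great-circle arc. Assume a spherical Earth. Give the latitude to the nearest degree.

The great circle lies in the plane with unit normal n̂ = (p₁ × p₂)/|p₁ × p₂|.
Here n̂_z ≈ -0.288; the vertex latitude is φ_max = arccos|n̂_z| ≈ 73.3°.
Check via Clairaut: cos φ_max = |cos φ₁| · sin C = cos(30.0°)·sin(19.4°) ≈ 0.288, again giving ≈ 73.3°.

≈ 73°N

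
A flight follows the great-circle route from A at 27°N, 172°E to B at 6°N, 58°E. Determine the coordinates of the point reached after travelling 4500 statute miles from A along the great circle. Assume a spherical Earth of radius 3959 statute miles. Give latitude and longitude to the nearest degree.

≈ 25°N, 98°E

Write both endpoints as unit vectors p₁, p₂ with components (cos φ cos λ, cos φ sin λ, sin φ).
The central angle between the endpoints is δ = arccos(p₁·p₂) ≈ 1.889 rad (108.2°). The total great-circle distance is δ·R ≈ 1.889 × 3959 ≈ 7479 mi, so the target fraction is f = 4500/7479 ≈ 0.602.
Interpolate at f ≈ 0.602 with slerp weights a = sin((1−f)δ)/sin δ ≈ 0.720, b = sin(fδ)/sin δ ≈ 0.955.
p = a·p₁ + b·p₂ ≈ (-0.132, 0.895, 0.427); φ = arcsin(p_z) ≈ 25.25°, λ = atan2(p_y, p_x) ≈ 98.36°.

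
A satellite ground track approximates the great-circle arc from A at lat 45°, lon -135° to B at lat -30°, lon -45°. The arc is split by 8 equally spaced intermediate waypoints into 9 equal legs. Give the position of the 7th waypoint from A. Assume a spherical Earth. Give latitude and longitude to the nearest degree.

Write both endpoints as unit vectors p₁, p₂ with components (cos φ cos λ, cos φ sin λ, sin φ).
The central angle between the endpoints is δ = arccos(p₁·p₂) ≈ 1.932 rad (110.7°).
Interpolate at f = 7/9 with slerp weights a = sin((1−f)δ)/sin δ ≈ 0.445, b = sin(fδ)/sin δ ≈ 1.067.
p = a·p₁ + b·p₂ ≈ (0.431, -0.876, -0.219); φ = arcsin(p_z) ≈ -12.63°, λ = atan2(p_y, p_x) ≈ -63.81°.

≈ lat -13°, lon -64°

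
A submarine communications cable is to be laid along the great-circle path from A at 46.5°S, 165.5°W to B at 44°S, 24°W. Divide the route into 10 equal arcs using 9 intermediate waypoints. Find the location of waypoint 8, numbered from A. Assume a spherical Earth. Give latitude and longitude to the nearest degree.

Convert each endpoint to a unit vector on the sphere (x = cos φ cos λ, y = cos φ sin λ, z = sin φ).
The central angle between the endpoints is δ = arccos(p₁·p₂) ≈ 1.454 rad (83.3°).
Interpolate at f = 8/10 with slerp weights a = sin((1−f)δ)/sin δ ≈ 0.289, b = sin(fδ)/sin δ ≈ 0.924.
p = a·p₁ + b·p₂ ≈ (0.415, -0.320, -0.852); φ = arcsin(p_z) ≈ -58.38°, λ = atan2(p_y, p_x) ≈ -37.65°.

≈ 58°S, 38°W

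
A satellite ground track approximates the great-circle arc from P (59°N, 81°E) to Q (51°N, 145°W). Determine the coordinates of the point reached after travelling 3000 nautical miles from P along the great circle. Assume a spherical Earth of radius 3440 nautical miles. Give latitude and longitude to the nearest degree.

≈ (63°N, 158°W)

Write both endpoints as unit vectors p₁, p₂ with components (cos φ cos λ, cos φ sin λ, sin φ).
The central angle between the endpoints is δ = arccos(p₁·p₂) ≈ 1.114 rad (63.8°). The total great-circle distance is δ·R ≈ 1.114 × 3440 ≈ 3832 nmi, so the target fraction is f = 3000/3832 ≈ 0.783.
Interpolate at f ≈ 0.783 with slerp weights a = sin((1−f)δ)/sin δ ≈ 0.267, b = sin(fδ)/sin δ ≈ 0.853.
p = a·p₁ + b·p₂ ≈ (-0.418, -0.172, 0.892); φ = arcsin(p_z) ≈ 63.11°, λ = atan2(p_y, p_x) ≈ -157.63°.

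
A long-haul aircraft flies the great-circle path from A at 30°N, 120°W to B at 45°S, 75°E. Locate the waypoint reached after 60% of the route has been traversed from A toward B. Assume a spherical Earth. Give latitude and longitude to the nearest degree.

From cos δ = sin φ₁ sin φ₂ + cos φ₁ cos φ₂ cos Δλ, the central angle is δ ≈ 2.809 rad (160.9°).
Interpolate at f = 0.60 with slerp weights a = sin((1−f)δ)/sin δ ≈ 2.758, b = sin(fδ)/sin δ ≈ 3.039.
p = a·p₁ + b·p₂ ≈ (-0.638, 0.007, -0.770); φ = arcsin(p_z) ≈ -50.35°, λ = atan2(p_y, p_x) ≈ 179.35°.

≈ 50°S, 179°E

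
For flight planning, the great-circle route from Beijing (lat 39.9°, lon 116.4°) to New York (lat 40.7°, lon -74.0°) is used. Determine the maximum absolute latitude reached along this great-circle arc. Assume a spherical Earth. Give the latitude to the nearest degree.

≈ 84°

The great circle lies in the plane with unit normal n̂ = (p₁ × p₂)/|p₁ × p₂|.
Here n̂_z ≈ +0.106; the vertex latitude is φ_max = arccos|n̂_z| ≈ 83.9°.
Check via Clairaut: cos φ_max = |cos φ₁| · sin C = cos(39.9°)·sin(8.0°) ≈ 0.106, again giving ≈ 83.9°.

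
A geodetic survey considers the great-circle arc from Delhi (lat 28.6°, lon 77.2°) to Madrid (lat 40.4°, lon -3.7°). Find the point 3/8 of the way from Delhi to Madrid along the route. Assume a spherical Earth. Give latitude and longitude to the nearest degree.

From cos δ = sin φ₁ sin φ₂ + cos φ₁ cos φ₂ cos Δλ, the central angle is δ ≈ 1.142 rad (65.4°).
Interpolate at f = 3/8 with slerp weights a = sin((1−f)δ)/sin δ ≈ 0.720, b = sin(fδ)/sin δ ≈ 0.457.
p = a·p₁ + b·p₂ ≈ (0.487, 0.594, 0.640); φ = arcsin(p_z) ≈ 39.83°, λ = atan2(p_y, p_x) ≈ 50.65°.

≈ lat 40°, lon 51°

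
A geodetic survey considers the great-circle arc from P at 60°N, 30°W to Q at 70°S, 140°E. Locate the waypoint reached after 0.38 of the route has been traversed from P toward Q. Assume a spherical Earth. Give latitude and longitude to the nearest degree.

Write both endpoints as unit vectors p₁, p₂ with components (cos φ cos λ, cos φ sin λ, sin φ).
The central angle between the endpoints is δ = arccos(p₁·p₂) ≈ 2.953 rad (169.2°).
Interpolate at f = 0.38 with slerp weights a = sin((1−f)δ)/sin δ ≈ 5.146, b = sin(fδ)/sin δ ≈ 4.798.
p = a·p₁ + b·p₂ ≈ (0.971, -0.232, -0.052); φ = arcsin(p_z) ≈ -2.96°, λ = atan2(p_y, p_x) ≈ -13.42°.

≈ 3°S, 13°W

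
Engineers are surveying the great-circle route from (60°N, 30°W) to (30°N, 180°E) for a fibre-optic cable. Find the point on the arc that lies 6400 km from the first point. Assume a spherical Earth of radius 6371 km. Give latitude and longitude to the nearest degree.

The haversine formula gives a central angle δ ≈ 1.513 rad (86.7°) between the endpoints. The total great-circle distance is δ·R ≈ 1.513 × 6371 ≈ 9638 km, so the target fraction is f = 6400/9638 ≈ 0.664.
Interpolate at f ≈ 0.664 with slerp weights a = sin((1−f)δ)/sin δ ≈ 0.487, b = sin(fδ)/sin δ ≈ 0.845.
p = a·p₁ + b·p₂ ≈ (-0.521, -0.122, 0.845); φ = arcsin(p_z) ≈ 57.65°, λ = atan2(p_y, p_x) ≈ -166.84°.

≈ (58°N, 167°W)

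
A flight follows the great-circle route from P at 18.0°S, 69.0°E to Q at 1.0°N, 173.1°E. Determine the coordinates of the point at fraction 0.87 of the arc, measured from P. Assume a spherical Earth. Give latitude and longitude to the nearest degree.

≈ 3°S, 160°E

The haversine formula gives a central angle δ ≈ 1.810 rad (103.7°) between the endpoints.
Interpolate at f = 0.87 with slerp weights a = sin((1−f)δ)/sin δ ≈ 0.240, b = sin(fδ)/sin δ ≈ 1.029.
p = a·p₁ + b·p₂ ≈ (-0.940, 0.337, -0.056); φ = arcsin(p_z) ≈ -3.22°, λ = atan2(p_y, p_x) ≈ 160.29°.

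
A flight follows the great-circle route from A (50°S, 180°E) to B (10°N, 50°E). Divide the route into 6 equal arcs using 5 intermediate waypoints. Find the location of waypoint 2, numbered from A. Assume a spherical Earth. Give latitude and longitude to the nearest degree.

≈ (50°S, 114°E)

The haversine formula gives a central angle δ ≈ 2.141 rad (122.7°) between the endpoints.
Interpolate at f = 2/6 with slerp weights a = sin((1−f)δ)/sin δ ≈ 1.176, b = sin(fδ)/sin δ ≈ 0.778.
p = a·p₁ + b·p₂ ≈ (-0.263, 0.587, -0.766); φ = arcsin(p_z) ≈ -49.97°, λ = atan2(p_y, p_x) ≈ 114.18°.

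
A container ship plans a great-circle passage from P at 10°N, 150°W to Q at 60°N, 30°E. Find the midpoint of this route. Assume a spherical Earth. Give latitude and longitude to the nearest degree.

The haversine formula gives a central angle δ ≈ 1.920 rad (110.0°) between the endpoints.
Interpolate at f = 1/2 with slerp weights a = sin((1−f)δ)/sin δ ≈ 0.872, b = sin(fδ)/sin δ ≈ 0.872.
p = a·p₁ + b·p₂ ≈ (-0.366, -0.211, 0.906); φ = arcsin(p_z) ≈ 65.00°, λ = atan2(p_y, p_x) ≈ -150.00°.

≈ 65°N, 150°W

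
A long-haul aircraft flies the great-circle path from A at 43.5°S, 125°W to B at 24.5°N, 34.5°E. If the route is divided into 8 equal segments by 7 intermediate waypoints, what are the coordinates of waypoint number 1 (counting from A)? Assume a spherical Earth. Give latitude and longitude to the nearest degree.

From cos δ = sin φ₁ sin φ₂ + cos φ₁ cos φ₂ cos Δλ, the central angle is δ ≈ 2.699 rad (154.7°).
Interpolate at f = 1/8 with slerp weights a = sin((1−f)δ)/sin δ ≈ 1.642, b = sin(fδ)/sin δ ≈ 0.773.
p = a·p₁ + b·p₂ ≈ (-0.103, -0.577, -0.810); φ = arcsin(p_z) ≈ -54.09°, λ = atan2(p_y, p_x) ≈ -100.16°.

≈ 54°S, 100°W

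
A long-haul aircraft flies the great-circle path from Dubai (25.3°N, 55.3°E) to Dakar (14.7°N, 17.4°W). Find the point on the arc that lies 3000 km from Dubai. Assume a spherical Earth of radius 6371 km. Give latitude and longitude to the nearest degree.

≈ 25°N, 25°E

Convert each endpoint to a unit vector on the sphere (x = cos φ cos λ, y = cos φ sin λ, z = sin φ).
The central angle between the endpoints is δ = arccos(p₁·p₂) ≈ 1.193 rad (68.4°). The total great-circle distance is δ·R ≈ 1.193 × 6371 ≈ 7603 km, so the target fraction is f = 3000/7603 ≈ 0.395.
Interpolate at f ≈ 0.395 with slerp weights a = sin((1−f)δ)/sin δ ≈ 0.711, b = sin(fδ)/sin δ ≈ 0.488.
p = a·p₁ + b·p₂ ≈ (0.817, 0.388, 0.428); φ = arcsin(p_z) ≈ 25.33°, λ = atan2(p_y, p_x) ≈ 25.39°.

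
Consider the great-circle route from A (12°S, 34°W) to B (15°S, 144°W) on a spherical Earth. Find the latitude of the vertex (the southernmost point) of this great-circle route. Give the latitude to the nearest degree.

≈ 23°S

The great circle lies in the plane with unit normal n̂ = (p₁ × p₂)/|p₁ × p₂|.
Here n̂_z ≈ -0.922; the vertex latitude is φ_max = arccos|n̂_z| ≈ 22.8°.
Check via Clairaut: cos φ_max = |cos φ₁| · sin C = cos(12.0°)·sin(109.5°) ≈ 0.922, again giving ≈ 22.8°.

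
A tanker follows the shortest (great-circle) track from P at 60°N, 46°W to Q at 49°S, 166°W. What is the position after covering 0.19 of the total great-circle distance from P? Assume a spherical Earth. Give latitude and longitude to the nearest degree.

Write both endpoints as unit vectors p₁, p₂ with components (cos φ cos λ, cos φ sin λ, sin φ).
The central angle between the endpoints is δ = arccos(p₁·p₂) ≈ 2.528 rad (144.8°).
Interpolate at f = 0.19 with slerp weights a = sin((1−f)δ)/sin δ ≈ 1.543, b = sin(fδ)/sin δ ≈ 0.803.
p = a·p₁ + b·p₂ ≈ (0.025, -0.682, 0.731); φ = arcsin(p_z) ≈ 46.94°, λ = atan2(p_y, p_x) ≈ -87.90°.

≈ 47°N, 88°W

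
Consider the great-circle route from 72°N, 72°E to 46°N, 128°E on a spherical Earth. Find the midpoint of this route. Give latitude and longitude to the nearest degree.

The haversine formula gives a central angle δ ≈ 0.637 rad (36.5°) between the endpoints.
Interpolate at f = 1/2 with slerp weights a = sin((1−f)δ)/sin δ ≈ 0.526, b = sin(fδ)/sin δ ≈ 0.526.
p = a·p₁ + b·p₂ ≈ (-0.175, 0.443, 0.879); φ = arcsin(p_z) ≈ 61.57°, λ = atan2(p_y, p_x) ≈ 111.55°.

≈ 62°N, 112°E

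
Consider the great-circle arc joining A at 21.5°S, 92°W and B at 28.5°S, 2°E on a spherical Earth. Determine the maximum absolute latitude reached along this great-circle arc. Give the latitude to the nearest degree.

The great circle lies in the plane with unit normal n̂ = (p₁ × p₂)/|p₁ × p₂|.
Here n̂_z ≈ +0.821; the vertex latitude is φ_max = arccos|n̂_z| ≈ 34.8°.
Check via Clairaut: cos φ_max = |cos φ₁| · sin C = cos(21.5°)·sin(118.0°) ≈ 0.821, again giving ≈ 34.8°.

≈ 35°S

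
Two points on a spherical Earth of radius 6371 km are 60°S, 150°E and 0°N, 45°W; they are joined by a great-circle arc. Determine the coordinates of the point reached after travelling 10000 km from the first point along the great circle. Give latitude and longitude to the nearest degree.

Write both endpoints as unit vectors p₁, p₂ with components (cos φ cos λ, cos φ sin λ, sin φ).
The central angle between the endpoints is δ = arccos(p₁·p₂) ≈ 2.075 rad (118.9°). The total great-circle distance is δ·R ≈ 2.075 × 6371 ≈ 13219 km, so the target fraction is f = 10000/13219 ≈ 0.757.
Interpolate at f ≈ 0.757 with slerp weights a = sin((1−f)δ)/sin δ ≈ 0.553, b = sin(fδ)/sin δ ≈ 1.142.
p = a·p₁ + b·p₂ ≈ (0.568, -0.669, -0.479); φ = arcsin(p_z) ≈ -28.60°, λ = atan2(p_y, p_x) ≈ -49.67°.

≈ 29°S, 50°W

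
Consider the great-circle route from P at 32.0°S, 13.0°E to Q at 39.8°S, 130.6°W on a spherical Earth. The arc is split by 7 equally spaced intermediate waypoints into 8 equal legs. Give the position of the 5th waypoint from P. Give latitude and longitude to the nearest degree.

≈ 66°S, 81°W

Write both endpoints as unit vectors p₁, p₂ with components (cos φ cos λ, cos φ sin λ, sin φ).
The central angle between the endpoints is δ = arccos(p₁·p₂) ≈ 1.757 rad (100.7°).
Interpolate at f = 5/8 with slerp weights a = sin((1−f)δ)/sin δ ≈ 0.623, b = sin(fδ)/sin δ ≈ 0.906.
p = a·p₁ + b·p₂ ≈ (0.062, -0.410, -0.910); φ = arcsin(p_z) ≈ -65.52°, λ = atan2(p_y, p_x) ≈ -81.42°.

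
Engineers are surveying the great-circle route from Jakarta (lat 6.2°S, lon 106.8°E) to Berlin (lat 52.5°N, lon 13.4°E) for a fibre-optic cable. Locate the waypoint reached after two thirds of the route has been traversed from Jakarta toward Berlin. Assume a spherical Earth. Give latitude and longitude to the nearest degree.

Write both endpoints as unit vectors p₁, p₂ with components (cos φ cos λ, cos φ sin λ, sin φ).
The central angle between the endpoints is δ = arccos(p₁·p₂) ≈ 1.693 rad (97.0°).
Interpolate at f = 2/3 with slerp weights a = sin((1−f)δ)/sin δ ≈ 0.539, b = sin(fδ)/sin δ ≈ 0.911.
p = a·p₁ + b·p₂ ≈ (0.384, 0.641, 0.664); φ = arcsin(p_z) ≈ 41.62°, λ = atan2(p_y, p_x) ≈ 59.06°.

≈ lat 42°N, lon 59°E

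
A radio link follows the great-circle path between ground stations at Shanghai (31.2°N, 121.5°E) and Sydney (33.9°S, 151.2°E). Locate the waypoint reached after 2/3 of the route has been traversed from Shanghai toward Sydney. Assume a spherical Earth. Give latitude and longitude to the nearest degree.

≈ 12°S, 141°E

Convert each endpoint to a unit vector on the sphere (x = cos φ cos λ, y = cos φ sin λ, z = sin φ).
The central angle between the endpoints is δ = arccos(p₁·p₂) ≈ 1.237 rad (70.9°).
Interpolate at f = 2/3 with slerp weights a = sin((1−f)δ)/sin δ ≈ 0.424, b = sin(fδ)/sin δ ≈ 0.777.
p = a·p₁ + b·p₂ ≈ (-0.755, 0.620, -0.214); φ = arcsin(p_z) ≈ -12.34°, λ = atan2(p_y, p_x) ≈ 140.60°.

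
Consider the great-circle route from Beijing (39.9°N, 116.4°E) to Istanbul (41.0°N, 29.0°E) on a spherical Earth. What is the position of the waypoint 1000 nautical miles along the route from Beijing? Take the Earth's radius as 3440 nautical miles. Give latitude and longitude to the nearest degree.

From cos δ = sin φ₁ sin φ₂ + cos φ₁ cos φ₂ cos Δλ, the central angle is δ ≈ 1.107 rad (63.4°). The total great-circle distance is δ·R ≈ 1.107 × 3440 ≈ 3809 nmi, so the target fraction is f = 1000/3809 ≈ 0.263.
Interpolate at f ≈ 0.263 with slerp weights a = sin((1−f)δ)/sin δ ≈ 0.815, b = sin(fδ)/sin δ ≈ 0.320.
p = a·p₁ + b·p₂ ≈ (-0.066, 0.677, 0.733); φ = arcsin(p_z) ≈ 47.13°, λ = atan2(p_y, p_x) ≈ 95.60°.

≈ 47°N, 96°E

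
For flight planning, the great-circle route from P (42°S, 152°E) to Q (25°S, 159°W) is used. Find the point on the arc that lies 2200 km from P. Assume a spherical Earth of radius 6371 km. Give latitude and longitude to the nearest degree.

The haversine formula gives a central angle δ ≈ 0.760 rad (43.6°) between the endpoints. The total great-circle distance is δ·R ≈ 0.760 × 6371 ≈ 4844 km, so the target fraction is f = 2200/4844 ≈ 0.454.
Interpolate at f ≈ 0.454 with slerp weights a = sin((1−f)δ)/sin δ ≈ 0.585, b = sin(fδ)/sin δ ≈ 0.491.
p = a·p₁ + b·p₂ ≈ (-0.799, 0.045, -0.599); φ = arcsin(p_z) ≈ -36.80°, λ = atan2(p_y, p_x) ≈ 176.81°.

≈ (37°S, 177°E)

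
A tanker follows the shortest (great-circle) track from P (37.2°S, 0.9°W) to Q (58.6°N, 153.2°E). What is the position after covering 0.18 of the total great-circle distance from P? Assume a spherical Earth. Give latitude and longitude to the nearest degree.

From cos δ = sin φ₁ sin φ₂ + cos φ₁ cos φ₂ cos Δλ, the central angle is δ ≈ 2.667 rad (152.8°).
Interpolate at f = 0.18 with slerp weights a = sin((1−f)δ)/sin δ ≈ 1.785, b = sin(fδ)/sin δ ≈ 1.010.
p = a·p₁ + b·p₂ ≈ (0.952, 0.215, -0.217); φ = arcsin(p_z) ≈ -12.55°, λ = atan2(p_y, p_x) ≈ 12.72°.

≈ (13°S, 13°E)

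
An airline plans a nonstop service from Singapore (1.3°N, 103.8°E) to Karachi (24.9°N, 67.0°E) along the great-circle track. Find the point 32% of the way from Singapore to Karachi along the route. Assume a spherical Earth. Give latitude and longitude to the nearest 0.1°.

From cos δ = sin φ₁ sin φ₂ + cos φ₁ cos φ₂ cos Δλ, the central angle is δ ≈ 0.744 rad (42.6°).
Interpolate at f = 0.32 with slerp weights a = sin((1−f)δ)/sin δ ≈ 0.716, b = sin(fδ)/sin δ ≈ 0.348.
p = a·p₁ + b·p₂ ≈ (-0.047, 0.986, 0.163); φ = arcsin(p_z) ≈ 9.37°, λ = atan2(p_y, p_x) ≈ 92.74°.

≈ 9.4°N, 92.7°E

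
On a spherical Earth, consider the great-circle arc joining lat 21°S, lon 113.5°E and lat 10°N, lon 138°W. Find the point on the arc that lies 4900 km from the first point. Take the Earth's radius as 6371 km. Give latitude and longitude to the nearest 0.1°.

Write both endpoints as unit vectors p₁, p₂ with components (cos φ cos λ, cos φ sin λ, sin φ).
The central angle between the endpoints is δ = arccos(p₁·p₂) ≈ 1.933 rad (110.7°). The total great-circle distance is δ·R ≈ 1.933 × 6371 ≈ 12313 km, so the target fraction is f = 4900/12313 ≈ 0.398.
Interpolate at f ≈ 0.398 with slerp weights a = sin((1−f)δ)/sin δ ≈ 0.982, b = sin(fδ)/sin δ ≈ 0.744.
p = a·p₁ + b·p₂ ≈ (-0.910, 0.350, -0.223); φ = arcsin(p_z) ≈ -12.87°, λ = atan2(p_y, p_x) ≈ 158.93°.

≈ lat 12.9°S, lon 158.9°E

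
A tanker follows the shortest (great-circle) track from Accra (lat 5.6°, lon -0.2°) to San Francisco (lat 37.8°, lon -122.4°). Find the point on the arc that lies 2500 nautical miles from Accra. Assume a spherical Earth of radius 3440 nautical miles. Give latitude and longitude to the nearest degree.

≈ lat 32°, lon -34°

Write both endpoints as unit vectors p₁, p₂ with components (cos φ cos λ, cos φ sin λ, sin φ).
The central angle between the endpoints is δ = arccos(p₁·p₂) ≈ 1.938 rad (111.1°). The total great-circle distance is δ·R ≈ 1.938 × 3440 ≈ 6668 nmi, so the target fraction is f = 2500/6668 ≈ 0.375.
Interpolate at f ≈ 0.375 with slerp weights a = sin((1−f)δ)/sin δ ≈ 1.003, b = sin(fδ)/sin δ ≈ 0.712.
p = a·p₁ + b·p₂ ≈ (0.697, -0.478, 0.534); φ = arcsin(p_z) ≈ 32.29°, λ = atan2(p_y, p_x) ≈ -34.47°.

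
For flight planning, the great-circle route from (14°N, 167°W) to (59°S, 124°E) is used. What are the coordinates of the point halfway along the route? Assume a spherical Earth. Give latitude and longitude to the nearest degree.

≈ (26°S, 170°E)

Convert each endpoint to a unit vector on the sphere (x = cos φ cos λ, y = cos φ sin λ, z = sin φ).
The central angle between the endpoints is δ = arccos(p₁·p₂) ≈ 1.599 rad (91.6°).
Interpolate at f = 1/2 with slerp weights a = sin((1−f)δ)/sin δ ≈ 0.717, b = sin(fδ)/sin δ ≈ 0.717.
p = a·p₁ + b·p₂ ≈ (-0.885, 0.150, -0.441); φ = arcsin(p_z) ≈ -26.19°, λ = atan2(p_y, p_x) ≈ 170.40°.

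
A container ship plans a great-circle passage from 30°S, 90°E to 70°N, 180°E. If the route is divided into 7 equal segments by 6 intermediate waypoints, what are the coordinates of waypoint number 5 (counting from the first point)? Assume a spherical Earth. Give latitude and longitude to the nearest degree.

≈ 48°N, 125°E

Write both endpoints as unit vectors p₁, p₂ with components (cos φ cos λ, cos φ sin λ, sin φ).
The central angle between the endpoints is δ = arccos(p₁·p₂) ≈ 2.060 rad (118.0°).
Interpolate at f = 5/7 with slerp weights a = sin((1−f)δ)/sin δ ≈ 0.629, b = sin(fδ)/sin δ ≈ 1.127.
p = a·p₁ + b·p₂ ≈ (-0.386, 0.545, 0.745); φ = arcsin(p_z) ≈ 48.14°, λ = atan2(p_y, p_x) ≈ 125.29°.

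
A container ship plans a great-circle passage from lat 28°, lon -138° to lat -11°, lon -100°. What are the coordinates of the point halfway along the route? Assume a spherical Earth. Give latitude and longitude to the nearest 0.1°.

≈ lat 9.0°, lon -118.0°

The haversine formula gives a central angle δ ≈ 0.936 rad (53.6°) between the endpoints.
Interpolate at f = 1/2 with slerp weights a = sin((1−f)δ)/sin δ ≈ 0.560, b = sin(fδ)/sin δ ≈ 0.560.
p = a·p₁ + b·p₂ ≈ (-0.463, -0.872, 0.156); φ = arcsin(p_z) ≈ 8.98°, λ = atan2(p_y, p_x) ≈ -117.96°.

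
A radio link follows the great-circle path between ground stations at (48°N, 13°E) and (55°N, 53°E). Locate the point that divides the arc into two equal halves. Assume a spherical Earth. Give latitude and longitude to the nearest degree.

Convert each endpoint to a unit vector on the sphere (x = cos φ cos λ, y = cos φ sin λ, z = sin φ).
The central angle between the endpoints is δ = arccos(p₁·p₂) ≈ 0.445 rad (25.5°).
Interpolate at f = 1/2 with slerp weights a = sin((1−f)δ)/sin δ ≈ 0.513, b = sin(fδ)/sin δ ≈ 0.513.
p = a·p₁ + b·p₂ ≈ (0.511, 0.312, 0.801); φ = arcsin(p_z) ≈ 53.21°, λ = atan2(p_y, p_x) ≈ 31.40°.

≈ (53°N, 31°E)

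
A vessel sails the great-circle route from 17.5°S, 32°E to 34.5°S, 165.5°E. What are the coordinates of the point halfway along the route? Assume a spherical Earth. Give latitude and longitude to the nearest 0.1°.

≈ 50.6°S, 89.1°E

From cos δ = sin φ₁ sin φ₂ + cos φ₁ cos φ₂ cos Δλ, the central angle is δ ≈ 1.951 rad (111.8°).
Interpolate at f = 1/2 with slerp weights a = sin((1−f)δ)/sin δ ≈ 0.891, b = sin(fδ)/sin δ ≈ 0.891.
p = a·p₁ + b·p₂ ≈ (0.010, 0.634, -0.773); φ = arcsin(p_z) ≈ -50.62°, λ = atan2(p_y, p_x) ≈ 89.12°.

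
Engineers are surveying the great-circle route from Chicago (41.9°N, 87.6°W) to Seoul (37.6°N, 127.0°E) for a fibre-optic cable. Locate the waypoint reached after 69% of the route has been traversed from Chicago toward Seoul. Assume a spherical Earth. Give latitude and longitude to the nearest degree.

Write both endpoints as unit vectors p₁, p₂ with components (cos φ cos λ, cos φ sin λ, sin φ).
The central angle between the endpoints is δ = arccos(p₁·p₂) ≈ 1.649 rad (94.5°).
Interpolate at f = 0.69 with slerp weights a = sin((1−f)δ)/sin δ ≈ 0.491, b = sin(fδ)/sin δ ≈ 0.910.
p = a·p₁ + b·p₂ ≈ (-0.419, 0.211, 0.883); φ = arcsin(p_z) ≈ 62.03°, λ = atan2(p_y, p_x) ≈ 153.24°.

≈ 62°N, 153°E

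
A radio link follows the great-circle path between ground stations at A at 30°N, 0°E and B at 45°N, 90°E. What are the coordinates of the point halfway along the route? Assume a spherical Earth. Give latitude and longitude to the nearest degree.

From cos δ = sin φ₁ sin φ₂ + cos φ₁ cos φ₂ cos Δλ, the central angle is δ ≈ 1.209 rad (69.3°).
Interpolate at f = 1/2 with slerp weights a = sin((1−f)δ)/sin δ ≈ 0.608, b = sin(fδ)/sin δ ≈ 0.608.
p = a·p₁ + b·p₂ ≈ (0.526, 0.430, 0.734); φ = arcsin(p_z) ≈ 47.19°, λ = atan2(p_y, p_x) ≈ 39.23°.

≈ 47°N, 39°E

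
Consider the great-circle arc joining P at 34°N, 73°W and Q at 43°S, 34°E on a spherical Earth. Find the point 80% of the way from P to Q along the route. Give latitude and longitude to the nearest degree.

Convert each endpoint to a unit vector on the sphere (x = cos φ cos λ, y = cos φ sin λ, z = sin φ).
The central angle between the endpoints is δ = arccos(p₁·p₂) ≈ 2.164 rad (124.0°).
Interpolate at f = 0.80 with slerp weights a = sin((1−f)δ)/sin δ ≈ 0.506, b = sin(fδ)/sin δ ≈ 1.190.
p = a·p₁ + b·p₂ ≈ (0.844, 0.086, -0.529); φ = arcsin(p_z) ≈ -31.94°, λ = atan2(p_y, p_x) ≈ 5.81°.

≈ 32°S, 6°E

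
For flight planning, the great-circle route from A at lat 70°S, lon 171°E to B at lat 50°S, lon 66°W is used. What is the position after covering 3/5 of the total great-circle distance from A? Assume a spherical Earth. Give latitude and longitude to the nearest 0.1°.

The haversine formula gives a central angle δ ≈ 0.927 rad (53.1°) between the endpoints.
Interpolate at f = 3/5 with slerp weights a = sin((1−f)δ)/sin δ ≈ 0.453, b = sin(fδ)/sin δ ≈ 0.660.
p = a·p₁ + b·p₂ ≈ (0.020, -0.363, -0.931); φ = arcsin(p_z) ≈ -68.66°, λ = atan2(p_y, p_x) ≈ -86.92°.

≈ lat 68.7°S, lon 86.9°W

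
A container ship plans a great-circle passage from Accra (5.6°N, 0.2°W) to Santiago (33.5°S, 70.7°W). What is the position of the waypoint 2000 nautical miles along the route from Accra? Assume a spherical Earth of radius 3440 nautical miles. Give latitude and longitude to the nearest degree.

Convert each endpoint to a unit vector on the sphere (x = cos φ cos λ, y = cos φ sin λ, z = sin φ).
The central angle between the endpoints is δ = arccos(p₁·p₂) ≈ 1.346 rad (77.1°). The total great-circle distance is δ·R ≈ 1.346 × 3440 ≈ 4629 nmi, so the target fraction is f = 2000/4629 ≈ 0.432.
Interpolate at f ≈ 0.432 with slerp weights a = sin((1−f)δ)/sin δ ≈ 0.710, b = sin(fδ)/sin δ ≈ 0.563.
p = a·p₁ + b·p₂ ≈ (0.862, -0.446, -0.242); φ = arcsin(p_z) ≈ -13.99°, λ = atan2(p_y, p_x) ≈ -27.35°.

≈ 14°S, 27°W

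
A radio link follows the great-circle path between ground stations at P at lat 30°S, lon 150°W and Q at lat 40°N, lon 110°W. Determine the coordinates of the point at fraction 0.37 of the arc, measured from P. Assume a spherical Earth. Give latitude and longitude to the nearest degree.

Write both endpoints as unit vectors p₁, p₂ with components (cos φ cos λ, cos φ sin λ, sin φ).
The central angle between the endpoints is δ = arccos(p₁·p₂) ≈ 1.383 rad (79.2°).
Interpolate at f = 0.37 with slerp weights a = sin((1−f)δ)/sin δ ≈ 0.779, b = sin(fδ)/sin δ ≈ 0.498.
p = a·p₁ + b·p₂ ≈ (-0.715, -0.696, -0.069); φ = arcsin(p_z) ≈ -3.96°, λ = atan2(p_y, p_x) ≈ -135.76°.

≈ lat 4°S, lon 136°W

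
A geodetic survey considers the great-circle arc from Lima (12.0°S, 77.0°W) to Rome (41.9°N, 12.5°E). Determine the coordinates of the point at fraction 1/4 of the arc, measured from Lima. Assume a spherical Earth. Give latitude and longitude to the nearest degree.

≈ 4°N, 59°W

Convert each endpoint to a unit vector on the sphere (x = cos φ cos λ, y = cos φ sin λ, z = sin φ).
The central angle between the endpoints is δ = arccos(p₁·p₂) ≈ 1.704 rad (97.6°).
Interpolate at f = 1/4 with slerp weights a = sin((1−f)δ)/sin δ ≈ 0.966, b = sin(fδ)/sin δ ≈ 0.417.
p = a·p₁ + b·p₂ ≈ (0.515, -0.853, 0.078); φ = arcsin(p_z) ≈ 4.45°, λ = atan2(p_y, p_x) ≈ -58.87°.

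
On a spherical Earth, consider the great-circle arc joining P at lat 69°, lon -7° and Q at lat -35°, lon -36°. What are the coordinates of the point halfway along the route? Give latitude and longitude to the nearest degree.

≈ lat 17°, lon -27°

The haversine formula gives a central angle δ ≈ 1.853 rad (106.2°) between the endpoints.
Interpolate at f = 1/2 with slerp weights a = sin((1−f)δ)/sin δ ≈ 0.833, b = sin(fδ)/sin δ ≈ 0.833.
p = a·p₁ + b·p₂ ≈ (0.848, -0.437, 0.300); φ = arcsin(p_z) ≈ 17.44°, λ = atan2(p_y, p_x) ≈ -27.28°.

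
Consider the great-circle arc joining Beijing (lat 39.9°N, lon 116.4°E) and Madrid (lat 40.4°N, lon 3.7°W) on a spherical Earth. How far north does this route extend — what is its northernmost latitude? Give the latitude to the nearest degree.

The great circle lies in the plane with unit normal n̂ = (p₁ × p₂)/|p₁ × p₂|.
Here n̂_z ≈ -0.509; the vertex latitude is φ_max = arccos|n̂_z| ≈ 59.4°.
Check via Clairaut: cos φ_max = |cos φ₁| · sin C = cos(39.9°)·sin(41.6°) ≈ 0.509, again giving ≈ 59.4°.

≈ 59°N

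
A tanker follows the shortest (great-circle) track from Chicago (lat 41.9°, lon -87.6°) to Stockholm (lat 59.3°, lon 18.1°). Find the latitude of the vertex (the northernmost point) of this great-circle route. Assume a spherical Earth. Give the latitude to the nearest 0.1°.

≈ 65.5°

The great circle lies in the plane with unit normal n̂ = (p₁ × p₂)/|p₁ × p₂|.
Here n̂_z ≈ +0.415; the vertex latitude is φ_max = arccos|n̂_z| ≈ 65.5°.
Check via Clairaut: cos φ_max = |cos φ₁| · sin C = cos(41.9°)·sin(33.9°) ≈ 0.415, again giving ≈ 65.5°.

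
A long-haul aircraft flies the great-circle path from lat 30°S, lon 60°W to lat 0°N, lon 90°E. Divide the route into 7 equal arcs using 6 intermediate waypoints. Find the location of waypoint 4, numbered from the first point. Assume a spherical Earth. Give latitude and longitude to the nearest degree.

Write both endpoints as unit vectors p₁, p₂ with components (cos φ cos λ, cos φ sin λ, sin φ).
The central angle between the endpoints is δ = arccos(p₁·p₂) ≈ 2.419 rad (138.6°).
Interpolate at f = 4/7 with slerp weights a = sin((1−f)δ)/sin δ ≈ 1.301, b = sin(fδ)/sin δ ≈ 1.485.
p = a·p₁ + b·p₂ ≈ (0.563, 0.509, -0.651); φ = arcsin(p_z) ≈ -40.59°, λ = atan2(p_y, p_x) ≈ 42.10°.

≈ lat 41°S, lon 42°E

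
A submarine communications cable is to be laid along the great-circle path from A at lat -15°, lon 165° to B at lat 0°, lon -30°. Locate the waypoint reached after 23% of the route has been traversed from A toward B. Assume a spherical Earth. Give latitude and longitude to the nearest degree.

≈ lat -37°, lon -162°

Convert each endpoint to a unit vector on the sphere (x = cos φ cos λ, y = cos φ sin λ, z = sin φ).
The central angle between the endpoints is δ = arccos(p₁·p₂) ≈ 2.773 rad (158.9°).
Interpolate at f = 0.23 with slerp weights a = sin((1−f)δ)/sin δ ≈ 2.347, b = sin(fδ)/sin δ ≈ 1.655.
p = a·p₁ + b·p₂ ≈ (-0.757, -0.241, -0.608); φ = arcsin(p_z) ≈ -37.41°, λ = atan2(p_y, p_x) ≈ -162.37°.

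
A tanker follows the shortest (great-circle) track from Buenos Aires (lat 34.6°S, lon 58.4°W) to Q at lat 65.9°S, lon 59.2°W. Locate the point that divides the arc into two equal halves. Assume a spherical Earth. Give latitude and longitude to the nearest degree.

Write both endpoints as unit vectors p₁, p₂ with components (cos φ cos λ, cos φ sin λ, sin φ).
The central angle between the endpoints is δ = arccos(p₁·p₂) ≈ 0.546 rad (31.3°).
Interpolate at f = 1/2 with slerp weights a = sin((1−f)δ)/sin δ ≈ 0.519, b = sin(fδ)/sin δ ≈ 0.519.
p = a·p₁ + b·p₂ ≈ (0.333, -0.546, -0.769); φ = arcsin(p_z) ≈ -50.25°, λ = atan2(p_y, p_x) ≈ -58.67°.

≈ lat 50°S, lon 59°W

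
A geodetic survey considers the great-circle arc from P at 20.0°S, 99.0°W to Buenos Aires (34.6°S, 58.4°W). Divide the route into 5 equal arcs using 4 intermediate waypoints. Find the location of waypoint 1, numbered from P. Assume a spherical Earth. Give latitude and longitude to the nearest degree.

Write both endpoints as unit vectors p₁, p₂ with components (cos φ cos λ, cos φ sin λ, sin φ).
The central angle between the endpoints is δ = arccos(p₁·p₂) ≈ 0.674 rad (38.6°).
Interpolate at f = 1/5 with slerp weights a = sin((1−f)δ)/sin δ ≈ 0.823, b = sin(fδ)/sin δ ≈ 0.215.
p = a·p₁ + b·p₂ ≈ (-0.028, -0.914, -0.404); φ = arcsin(p_z) ≈ -23.81°, λ = atan2(p_y, p_x) ≈ -91.76°.

≈ 24°S, 92°W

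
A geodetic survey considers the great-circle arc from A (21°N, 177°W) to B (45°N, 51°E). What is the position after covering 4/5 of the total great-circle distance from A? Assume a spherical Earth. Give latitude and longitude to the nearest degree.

From cos δ = sin φ₁ sin φ₂ + cos φ₁ cos φ₂ cos Δλ, the central angle is δ ≈ 1.760 rad (100.9°).
Interpolate at f = 4/5 with slerp weights a = sin((1−f)δ)/sin δ ≈ 0.351, b = sin(fδ)/sin δ ≈ 1.005.
p = a·p₁ + b·p₂ ≈ (0.120, 0.535, 0.836); φ = arcsin(p_z) ≈ 56.75°, λ = atan2(p_y, p_x) ≈ 77.38°.

≈ (57°N, 77°E)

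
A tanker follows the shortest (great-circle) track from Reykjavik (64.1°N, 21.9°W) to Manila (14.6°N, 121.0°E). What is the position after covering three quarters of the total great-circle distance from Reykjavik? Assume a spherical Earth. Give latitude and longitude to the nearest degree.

≈ 38°N, 113°E

Convert each endpoint to a unit vector on the sphere (x = cos φ cos λ, y = cos φ sin λ, z = sin φ).
The central angle between the endpoints is δ = arccos(p₁·p₂) ≈ 1.681 rad (96.3°).
Interpolate at f = 3/4 with slerp weights a = sin((1−f)δ)/sin δ ≈ 0.411, b = sin(fδ)/sin δ ≈ 0.958.
p = a·p₁ + b·p₂ ≈ (-0.311, 0.728, 0.611); φ = arcsin(p_z) ≈ 37.65°, λ = atan2(p_y, p_x) ≈ 113.15°.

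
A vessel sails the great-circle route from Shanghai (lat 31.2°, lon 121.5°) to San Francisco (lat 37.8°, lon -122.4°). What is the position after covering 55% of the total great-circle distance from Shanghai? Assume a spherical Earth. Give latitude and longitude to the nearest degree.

≈ lat 53°, lon -177°

Write both endpoints as unit vectors p₁, p₂ with components (cos φ cos λ, cos φ sin λ, sin φ).
The central angle between the endpoints is δ = arccos(p₁·p₂) ≈ 1.551 rad (88.8°).
Interpolate at f = 0.55 with slerp weights a = sin((1−f)δ)/sin δ ≈ 0.643, b = sin(fδ)/sin δ ≈ 0.753.
p = a·p₁ + b·p₂ ≈ (-0.606, -0.034, 0.795); φ = arcsin(p_z) ≈ 52.62°, λ = atan2(p_y, p_x) ≈ -176.80°.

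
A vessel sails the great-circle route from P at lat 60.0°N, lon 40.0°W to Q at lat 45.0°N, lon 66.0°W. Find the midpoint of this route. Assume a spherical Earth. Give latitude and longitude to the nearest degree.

Convert each endpoint to a unit vector on the sphere (x = cos φ cos λ, y = cos φ sin λ, z = sin φ).
The central angle between the endpoints is δ = arccos(p₁·p₂) ≈ 0.376 rad (21.5°).
Interpolate at f = 1/2 with slerp weights a = sin((1−f)δ)/sin δ ≈ 0.509, b = sin(fδ)/sin δ ≈ 0.509.
p = a·p₁ + b·p₂ ≈ (0.341, -0.492, 0.801); φ = arcsin(p_z) ≈ 53.19°, λ = atan2(p_y, p_x) ≈ -55.27°.

≈ lat 53°N, lon 55°W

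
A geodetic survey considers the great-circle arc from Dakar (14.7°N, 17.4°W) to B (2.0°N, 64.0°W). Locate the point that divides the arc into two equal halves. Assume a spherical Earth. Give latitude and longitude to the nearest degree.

Convert each endpoint to a unit vector on the sphere (x = cos φ cos λ, y = cos φ sin λ, z = sin φ).
The central angle between the endpoints is δ = arccos(p₁·p₂) ≈ 0.832 rad (47.7°).
Interpolate at f = 1/2 with slerp weights a = sin((1−f)δ)/sin δ ≈ 0.547, b = sin(fδ)/sin δ ≈ 0.547.
p = a·p₁ + b·p₂ ≈ (0.744, -0.649, 0.158); φ = arcsin(p_z) ≈ 9.08°, λ = atan2(p_y, p_x) ≈ -41.10°.

≈ (9°N, 41°W)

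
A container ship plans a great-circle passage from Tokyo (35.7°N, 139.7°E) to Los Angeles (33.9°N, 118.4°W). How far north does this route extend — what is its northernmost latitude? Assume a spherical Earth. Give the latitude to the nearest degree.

The great circle lies in the plane with unit normal n̂ = (p₁ × p₂)/|p₁ × p₂|.
Here n̂_z ≈ +0.671; the vertex latitude is φ_max = arccos|n̂_z| ≈ 47.8°.

≈ 48°N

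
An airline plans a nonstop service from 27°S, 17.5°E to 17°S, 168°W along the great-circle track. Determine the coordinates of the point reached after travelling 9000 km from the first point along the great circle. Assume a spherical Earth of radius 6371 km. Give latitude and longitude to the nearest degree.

Convert each endpoint to a unit vector on the sphere (x = cos φ cos λ, y = cos φ sin λ, z = sin φ).
The central angle between the endpoints is δ = arccos(p₁·p₂) ≈ 2.368 rad (135.7°). The total great-circle distance is δ·R ≈ 2.368 × 6371 ≈ 15087 km, so the target fraction is f = 9000/15087 ≈ 0.597.
Interpolate at f ≈ 0.597 with slerp weights a = sin((1−f)δ)/sin δ ≈ 1.169, b = sin(fδ)/sin δ ≈ 1.413.
p = a·p₁ + b·p₂ ≈ (-0.329, 0.032, -0.944); φ = arcsin(p_z) ≈ -70.70°, λ = atan2(p_y, p_x) ≈ 174.43°.

≈ 71°S, 174°E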